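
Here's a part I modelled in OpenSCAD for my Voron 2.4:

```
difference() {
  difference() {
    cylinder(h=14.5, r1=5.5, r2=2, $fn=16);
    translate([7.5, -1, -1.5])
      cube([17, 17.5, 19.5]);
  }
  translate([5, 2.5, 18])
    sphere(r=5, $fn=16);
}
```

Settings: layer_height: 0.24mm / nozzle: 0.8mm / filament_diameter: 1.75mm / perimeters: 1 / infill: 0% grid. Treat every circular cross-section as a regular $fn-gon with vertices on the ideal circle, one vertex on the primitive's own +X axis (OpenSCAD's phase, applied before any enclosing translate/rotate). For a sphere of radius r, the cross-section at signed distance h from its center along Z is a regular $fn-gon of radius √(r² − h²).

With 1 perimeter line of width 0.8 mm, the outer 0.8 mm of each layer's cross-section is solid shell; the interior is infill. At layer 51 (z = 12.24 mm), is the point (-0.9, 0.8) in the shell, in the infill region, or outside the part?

At z = 12.24 mm: the cone (r1=5.5→r2=2) has section circumradius 2.546 here — a regular 16-gon; the cube at (7.5, -1) (footprint 17×17.5) is included at this height; Subtracting the remaining from the first: starting from the cone, the 17×17.5 cube at (7.5, -1) misses the remaining region (no effect) — 1 connected region; the sphere at (5, 2.5) does not reach this height (|z−center|=5.760 > r=5); After the difference (first − rest): none of the subtracted shapes is present at this height, so that combined region is unchanged — 1 connected region. Overall, the cross-section is a single solid region. The nearest boundary edge runs (-2.35, 0.97)→(-1.80, 1.80); distance from the point to it = 1.30 mm. The point is inside the cross-section and 1.30 mm from the nearest boundary — more than the 0.8 mm shell width (1 × 0.8), so it's in the infill interior.

infill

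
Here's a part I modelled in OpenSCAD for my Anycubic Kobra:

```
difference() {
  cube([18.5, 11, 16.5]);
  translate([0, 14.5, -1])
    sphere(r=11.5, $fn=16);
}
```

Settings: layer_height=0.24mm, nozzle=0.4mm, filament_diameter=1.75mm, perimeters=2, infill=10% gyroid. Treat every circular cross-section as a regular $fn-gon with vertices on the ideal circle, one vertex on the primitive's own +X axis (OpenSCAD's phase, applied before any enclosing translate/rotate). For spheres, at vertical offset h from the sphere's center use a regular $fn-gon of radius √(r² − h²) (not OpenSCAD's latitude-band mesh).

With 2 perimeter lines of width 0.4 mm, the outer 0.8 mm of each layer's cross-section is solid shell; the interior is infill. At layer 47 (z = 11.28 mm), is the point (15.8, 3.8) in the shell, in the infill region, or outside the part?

At z = 11.28 mm: the cube (footprint 18.5×11) is included at this height; the sphere at (0, 14.5) is absent (|z−center|=12.280 > r=11.5); Subtracting the remaining from the first: none of the subtracted shapes is present at this height, so the 18.5×11 cube is unchanged — 1 connected region. Overall, the cross-section is a single solid region. The nearest boundary edge runs (18.50, 0.00)→(18.50, 11.00); distance from the point to it = 2.70 mm. The point is inside the cross-section and 2.70 mm from the nearest boundary — more than the 0.8 mm shell width (2 × 0.4), so it's in the infill interior.

infill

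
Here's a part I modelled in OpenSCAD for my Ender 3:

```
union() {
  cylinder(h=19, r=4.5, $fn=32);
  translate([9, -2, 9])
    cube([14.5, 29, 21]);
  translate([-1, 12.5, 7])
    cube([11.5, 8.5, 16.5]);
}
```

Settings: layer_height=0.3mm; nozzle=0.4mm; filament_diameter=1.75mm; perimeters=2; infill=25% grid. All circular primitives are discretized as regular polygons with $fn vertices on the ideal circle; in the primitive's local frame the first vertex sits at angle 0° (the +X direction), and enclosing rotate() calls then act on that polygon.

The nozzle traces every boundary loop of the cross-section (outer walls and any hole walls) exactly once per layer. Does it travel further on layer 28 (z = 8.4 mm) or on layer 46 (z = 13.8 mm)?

Layer 28 (z = 8.4): the r=4.5 cylinder contributes a regular 32-gon of circumradius 4.5 (perimeter = 2·32·4.500·sin(180°/32) = 28.23 mm); the cube at (9, -2) does not reach this height (z outside [9, 30]); the cube at (-1, 12.5) is present — its section is the full 11.5×8.5 rectangle (perimeter 40.00 mm); Combining (union): the 2 present regions are separate (no shared area or edge), so areas and boundary lengths simply add and each stays a separate island — boundary = 68.23 mm. So its perimeter = 68.23 mm. Layer 46 (z = 13.8): the r=4.5 cylinder gives a regular 32-gon of circumradius 4.5 (constant along its height) (perimeter = 2·32·4.500·sin(180°/32) = 28.23 mm); the 14.5×29 cube at (9, -2) contributes its full rectangle (perimeter 87.00 mm); the cube at (-1, 12.5) (footprint 11.5×8.5) is included at this height (perimeter 40.00 mm); Merging all regions: the regions partially overlap (shared area 12.75 mm²), so the edge portions inside another operand are dropped and the merged outline is re-measured after clipping — boundary = 135.23 mm. So its perimeter = 135.23 mm. Layer 46 is larger (135.23 vs 68.23 mm).

layer 46 (z = 13.8 mm)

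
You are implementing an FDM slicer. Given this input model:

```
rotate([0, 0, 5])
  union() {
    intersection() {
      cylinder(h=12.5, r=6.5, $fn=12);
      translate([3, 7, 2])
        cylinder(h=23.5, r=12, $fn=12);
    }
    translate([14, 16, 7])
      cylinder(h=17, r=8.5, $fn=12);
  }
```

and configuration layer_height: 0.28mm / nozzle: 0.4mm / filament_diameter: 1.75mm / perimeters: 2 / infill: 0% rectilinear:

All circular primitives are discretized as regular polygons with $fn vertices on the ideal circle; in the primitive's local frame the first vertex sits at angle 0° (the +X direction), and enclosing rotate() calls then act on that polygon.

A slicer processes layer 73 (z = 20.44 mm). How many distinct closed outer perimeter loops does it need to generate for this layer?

1

At z = 20.44 mm: the cylinder is absent (z outside [0, 12.5]); the r=12 cylinder at (3, 7) contributes a regular 12-gon of circumradius 12; Keeping only the common overlap: at least one operand is absent at this height, so nothing remains; the cylinder at (14, 16): section is a regular 12-gon, circumradius r=8.5; Combining (union): only the r=8.5 cylinder at (14, 16) is present, so the union is just that shape — 1 connected region; (rotated 5° about Z; rotation is an isometry so areas/perimeters/island counts are preserved). The result has 1 disconnected region.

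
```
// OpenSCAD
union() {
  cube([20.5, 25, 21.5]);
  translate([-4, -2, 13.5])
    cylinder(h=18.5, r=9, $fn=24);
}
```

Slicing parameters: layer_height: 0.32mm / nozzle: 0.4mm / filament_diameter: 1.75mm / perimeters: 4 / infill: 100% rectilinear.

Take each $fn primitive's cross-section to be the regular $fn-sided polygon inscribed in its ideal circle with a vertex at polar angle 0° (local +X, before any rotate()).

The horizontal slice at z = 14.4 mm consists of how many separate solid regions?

1

At z = 14.4 mm: the cube (footprint 20.5×25) is included at this height; the cylinder at (-4, -2): section is a regular 24-gon, circumradius r=9; Taking the union: the regions partially overlap (shared area 18.60 mm²), so overlapping operands fuse into one piece — 1 connected region. The result has 1 disconnected region.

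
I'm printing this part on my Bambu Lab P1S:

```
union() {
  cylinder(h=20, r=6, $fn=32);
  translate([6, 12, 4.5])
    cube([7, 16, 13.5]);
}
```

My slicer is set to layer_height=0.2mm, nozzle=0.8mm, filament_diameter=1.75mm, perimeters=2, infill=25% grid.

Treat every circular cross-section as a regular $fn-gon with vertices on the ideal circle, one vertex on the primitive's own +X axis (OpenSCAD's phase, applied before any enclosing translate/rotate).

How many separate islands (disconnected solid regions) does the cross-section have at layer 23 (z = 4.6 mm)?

2

At z = 4.6 mm: the cylinder: section is a regular 32-gon, circumradius r=6; the cube at (6, 12) (footprint 7×16) is included at this height; Taking the union: the 2 present regions are separate (no shared area or edge), so areas and boundary lengths simply add and each stays a separate island — 2 connected regions. Overall, the cross-section has 2 separate islands. Island count = 2.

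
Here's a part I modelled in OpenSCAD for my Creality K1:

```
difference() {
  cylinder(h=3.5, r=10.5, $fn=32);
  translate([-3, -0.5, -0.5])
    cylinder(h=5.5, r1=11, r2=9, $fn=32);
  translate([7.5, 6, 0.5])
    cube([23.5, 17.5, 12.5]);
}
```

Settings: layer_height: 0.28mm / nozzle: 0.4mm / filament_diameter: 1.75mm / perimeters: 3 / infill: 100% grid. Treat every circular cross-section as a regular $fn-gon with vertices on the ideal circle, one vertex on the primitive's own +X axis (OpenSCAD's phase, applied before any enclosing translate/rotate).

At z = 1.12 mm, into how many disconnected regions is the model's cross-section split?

1

At z = 1.12 mm: the r=10.5 cylinder contributes a regular 32-gon of circumradius 10.5; the cone at (-3, -0.5) contributes a regular 32-gon of circumradius 10.411 (interpolated between r1=11 and r2=9 at t=0.295); the cube at (7.5, 6) (footprint 23.5×17.5) is included at this height; Taking the first minus the rest: starting from the r=10.5 cylinder, the cone at (-3, -0.5) partially overlaps it — only the 278.04 mm² overlap (of its 338.32 mm²) is removed, clipping the outline; the 23.5×17.5 cube at (7.5, 6) partially overlaps it — only the 0.73 mm² overlap (of its 411.25 mm²) is removed, clipping the outline — 1 connected region. The result has 1 disconnected region.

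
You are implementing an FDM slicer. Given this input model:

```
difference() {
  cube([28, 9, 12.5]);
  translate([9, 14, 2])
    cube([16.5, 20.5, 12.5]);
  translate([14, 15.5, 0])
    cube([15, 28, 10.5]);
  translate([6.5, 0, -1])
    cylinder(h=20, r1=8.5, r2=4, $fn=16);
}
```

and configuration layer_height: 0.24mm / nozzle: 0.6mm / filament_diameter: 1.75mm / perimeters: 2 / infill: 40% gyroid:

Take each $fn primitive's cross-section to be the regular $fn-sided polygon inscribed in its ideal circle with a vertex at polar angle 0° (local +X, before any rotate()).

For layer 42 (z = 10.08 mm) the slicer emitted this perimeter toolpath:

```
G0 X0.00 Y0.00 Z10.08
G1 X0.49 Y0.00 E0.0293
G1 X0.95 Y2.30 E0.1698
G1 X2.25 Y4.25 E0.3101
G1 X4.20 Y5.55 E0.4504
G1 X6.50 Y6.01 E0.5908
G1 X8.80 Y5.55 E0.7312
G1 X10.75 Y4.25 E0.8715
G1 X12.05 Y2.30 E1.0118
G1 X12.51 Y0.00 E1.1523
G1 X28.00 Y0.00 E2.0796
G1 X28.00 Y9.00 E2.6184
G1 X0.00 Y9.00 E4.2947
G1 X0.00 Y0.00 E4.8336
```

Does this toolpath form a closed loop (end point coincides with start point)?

yes

Start point (G0): (0.00, 0.00). End point (last G1): the path returns to the start — closed.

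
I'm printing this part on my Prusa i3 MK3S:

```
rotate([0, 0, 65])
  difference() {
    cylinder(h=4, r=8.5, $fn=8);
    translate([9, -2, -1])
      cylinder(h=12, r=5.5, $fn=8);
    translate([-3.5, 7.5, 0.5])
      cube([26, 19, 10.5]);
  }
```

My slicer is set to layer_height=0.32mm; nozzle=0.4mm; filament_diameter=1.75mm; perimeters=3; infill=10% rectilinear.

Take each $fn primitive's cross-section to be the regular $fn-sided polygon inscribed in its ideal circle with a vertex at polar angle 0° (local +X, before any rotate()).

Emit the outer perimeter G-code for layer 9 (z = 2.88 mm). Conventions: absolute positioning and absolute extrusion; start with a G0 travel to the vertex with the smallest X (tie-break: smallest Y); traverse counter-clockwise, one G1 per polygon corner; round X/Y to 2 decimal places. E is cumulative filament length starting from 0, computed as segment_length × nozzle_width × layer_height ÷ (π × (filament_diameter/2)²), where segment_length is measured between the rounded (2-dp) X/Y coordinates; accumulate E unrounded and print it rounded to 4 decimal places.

G0 X-7.99 Y-2.91 Z2.88
G1 X-3.59 Y-7.70 E0.3461
G1 X2.91 Y-7.99 E0.6924
G1 X7.70 Y-3.59 E1.0385
G1 X7.97 Y2.58 E1.3672
G1 X7.50 Y2.14 E1.4014
G1 X3.29 Y2.33 E1.6257
G1 X0.45 Y5.43 E1.8494
G1 X0.55 Y7.84 E1.9778
G1 X-2.91 Y7.99 E2.1621
G1 X-5.78 Y5.36 E2.3692
G1 X-7.82 Y0.98 E2.6264
G1 X-7.99 Y-2.91 E2.8336

At z = 2.88 mm: the r=8.5 cylinder gives a regular 8-gon of circumradius 8.5 (constant along its height); the r=5.5 cylinder at (9, -2) contributes a regular 8-gon of circumradius 5.5; the 26×19 cube at (-3.5, 7.5) contributes its full rectangle; After the difference (first − rest): starting from the r=8.5 cylinder, the r=5.5 cylinder at (9, -2) partially overlaps it — only the 26.04 mm² overlap (of its 85.56 mm²) is removed, clipping the outline; the 26×19 cube at (-3.5, 7.5) partially overlaps it — only the 2.41 mm² overlap (of its 494.00 mm²) is removed, clipping the outline — 1 connected region; (rotated 65° about Z; rotation is an isometry so areas/perimeters/island counts are preserved). The outline is a single polygon with 12 vertices. Extrusion per mm of travel: 0.4 × 0.32 / (π × 0.875²) = 0.053216. Accumulating E over each segment gives final E = 2.8336.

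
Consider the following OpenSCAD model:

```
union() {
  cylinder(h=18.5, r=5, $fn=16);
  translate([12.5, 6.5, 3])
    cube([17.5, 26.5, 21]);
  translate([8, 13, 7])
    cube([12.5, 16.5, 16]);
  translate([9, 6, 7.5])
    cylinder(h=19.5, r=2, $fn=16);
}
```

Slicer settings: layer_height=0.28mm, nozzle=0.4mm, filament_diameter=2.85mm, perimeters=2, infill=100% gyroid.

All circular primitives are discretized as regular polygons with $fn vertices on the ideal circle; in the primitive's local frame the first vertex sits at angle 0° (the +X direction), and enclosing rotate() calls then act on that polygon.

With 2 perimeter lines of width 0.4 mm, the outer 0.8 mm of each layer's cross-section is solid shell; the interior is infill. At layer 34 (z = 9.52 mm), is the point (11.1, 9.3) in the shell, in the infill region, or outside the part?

At z = 9.52 mm: the r=5 cylinder gives a regular 16-gon of circumradius 5 (constant along its height); the cube at (12.5, 6.5) is present — its section is the full 17.5×26.5 rectangle; the cube at (8, 13) is present — its section is the full 12.5×16.5 rectangle; the cylinder at (9, 6): section is a regular 16-gon, circumradius r=2; Taking the union: the regions partially overlap (shared area 132.00 mm²), so overlapping operands fuse into one piece — 3 connected regions. Overall, the cross-section has 3 separate islands. The nearest boundary edge runs (12.50, 6.50)→(12.50, 13.00); distance from the point to it = 1.40 mm. The point is not inside any of the regions above, so it lies outside the cross-section (1.40 mm from the nearest boundary).

outside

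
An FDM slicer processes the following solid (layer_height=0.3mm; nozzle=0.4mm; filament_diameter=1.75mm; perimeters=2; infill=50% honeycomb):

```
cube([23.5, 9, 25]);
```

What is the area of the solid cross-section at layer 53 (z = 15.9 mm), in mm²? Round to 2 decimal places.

211.50 mm²

At z = 15.9 mm: the cube (footprint 23.5×9) is included at this height (area 211.50 mm²). Overall, the cross-section is a single solid region. Net area = 211.50 mm².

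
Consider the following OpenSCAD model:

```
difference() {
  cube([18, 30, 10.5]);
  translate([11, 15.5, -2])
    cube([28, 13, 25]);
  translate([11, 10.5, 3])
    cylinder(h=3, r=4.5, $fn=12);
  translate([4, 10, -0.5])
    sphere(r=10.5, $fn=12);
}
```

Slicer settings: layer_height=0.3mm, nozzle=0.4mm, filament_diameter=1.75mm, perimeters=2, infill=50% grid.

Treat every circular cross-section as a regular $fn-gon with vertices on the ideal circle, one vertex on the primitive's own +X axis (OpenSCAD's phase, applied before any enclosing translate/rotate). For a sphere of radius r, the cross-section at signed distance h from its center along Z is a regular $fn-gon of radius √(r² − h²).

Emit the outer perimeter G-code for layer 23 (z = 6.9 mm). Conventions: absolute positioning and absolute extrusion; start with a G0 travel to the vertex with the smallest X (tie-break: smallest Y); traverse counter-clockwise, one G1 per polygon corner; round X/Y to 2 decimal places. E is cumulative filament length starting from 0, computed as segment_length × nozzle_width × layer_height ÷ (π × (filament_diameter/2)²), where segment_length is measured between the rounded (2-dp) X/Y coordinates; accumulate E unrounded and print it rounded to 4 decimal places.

At z = 6.9 mm: the 18×30 cube contributes its full rectangle; the cube at (11, 15.5) (footprint 28×13) is included at this height; the cylinder at (11, 10.5) does not reach this height (z outside [3, 6]); the sphere at (4, 10): section is a regular 12-gon, circumradius = √(r²−h²) = √(10.5²−7.4²) = 7.449; After the difference (first − rest): starting from the 18×30 cube, the 28×13 cube at (11, 15.5) partially overlaps it — only the 91.00 mm² overlap (of its 364.00 mm²) is removed, clipping the outline; the r=10.5 sphere at (4, 10) partially overlaps it — only the 138.49 mm² overlap (of its 166.47 mm²) is removed, clipping the outline — 1 connected region. The outline is a single polygon with 19 vertices. Extrusion per mm of travel: 0.4 × 0.3 / (π × 0.875²) = 0.049890. Accumulating E over each segment gives final E = 6.4484.

G0 X0.00 Y0.00 Z6.90
G1 X18.00 Y0.00 E0.8980
G1 X18.00 Y15.50 E1.6713
G1 X11.00 Y15.50 E2.0206
G1 X11.00 Y28.50 E2.6691
G1 X18.00 Y28.50 E3.0184
G1 X18.00 Y30.00 E3.0932
G1 X0.00 Y30.00 E3.9912
G1 X0.00 Y16.18 E4.6807
G1 X0.28 Y16.45 E4.7001
G1 X4.00 Y17.45 E4.8923
G1 X7.72 Y16.45 E5.0845
G1 X10.45 Y13.72 E5.2771
G1 X11.45 Y10.00 E5.4693
G1 X10.45 Y6.28 E5.6614
G1 X7.72 Y3.55 E5.8541
G1 X4.00 Y2.55 E6.0462
G1 X0.28 Y3.55 E6.2384
G1 X0.00 Y3.82 E6.2578
G1 X0.00 Y0.00 E6.4484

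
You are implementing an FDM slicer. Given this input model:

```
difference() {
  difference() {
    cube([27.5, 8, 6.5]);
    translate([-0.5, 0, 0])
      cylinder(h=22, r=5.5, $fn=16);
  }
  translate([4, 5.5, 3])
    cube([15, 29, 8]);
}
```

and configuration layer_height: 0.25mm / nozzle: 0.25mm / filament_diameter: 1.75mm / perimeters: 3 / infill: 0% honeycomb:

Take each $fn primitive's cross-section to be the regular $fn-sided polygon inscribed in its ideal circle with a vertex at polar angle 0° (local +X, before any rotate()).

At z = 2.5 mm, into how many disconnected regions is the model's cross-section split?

1

At z = 2.5 mm: the cube is present — its section is the full 27.5×8 rectangle; the r=5.5 cylinder at (-0.5, 0) gives a regular 16-gon of circumradius 5.5 (constant along its height); Taking the first minus the rest: starting from the 27.5×8 cube, the r=5.5 cylinder at (-0.5, 0) partially overlaps it — only the 20.43 mm² overlap (of its 92.61 mm²) is removed, clipping the outline — 1 connected region; the cube at (4, 5.5) is not intersected at this z (z outside [3, 11]); Taking the first minus the rest: none of the subtracted shapes is present at this height, so the result so far is unchanged — 1 connected region. The result has 1 disconnected region.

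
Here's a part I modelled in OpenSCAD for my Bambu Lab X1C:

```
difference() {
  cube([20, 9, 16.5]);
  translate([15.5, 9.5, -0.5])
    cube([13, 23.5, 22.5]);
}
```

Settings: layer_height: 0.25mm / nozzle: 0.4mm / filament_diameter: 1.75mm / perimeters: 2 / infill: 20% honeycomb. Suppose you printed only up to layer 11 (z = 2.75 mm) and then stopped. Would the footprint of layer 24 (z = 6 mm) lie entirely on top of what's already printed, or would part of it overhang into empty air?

Compare the two slices. At z = 2.75: the cube is present — its section is the full 20×9 rectangle (area 180.00 mm²); the cube at (15.5, 9.5) is present — its section is the full 13×23.5 rectangle (area 305.50 mm²); Taking the first minus the rest: starting from the 20×9 cube (180.00 mm²), the 13×23.5 cube at (15.5, 9.5) misses the remaining region (no effect) — area = 180.00 mm². At z = 6: the cube (footprint 20×9) is included at this height (area 180.00 mm²); the 13×23.5 cube at (15.5, 9.5) contributes its full rectangle (area 305.50 mm²); Subtracting the remaining from the first: starting from the 20×9 cube (180.00 mm²), the 13×23.5 cube at (15.5, 9.5) misses the remaining region (no effect) — area = 180.00 mm². Checking containment: the cross-section at z = 6 is a subset of the cross-section at z = 2.75.

entirely on top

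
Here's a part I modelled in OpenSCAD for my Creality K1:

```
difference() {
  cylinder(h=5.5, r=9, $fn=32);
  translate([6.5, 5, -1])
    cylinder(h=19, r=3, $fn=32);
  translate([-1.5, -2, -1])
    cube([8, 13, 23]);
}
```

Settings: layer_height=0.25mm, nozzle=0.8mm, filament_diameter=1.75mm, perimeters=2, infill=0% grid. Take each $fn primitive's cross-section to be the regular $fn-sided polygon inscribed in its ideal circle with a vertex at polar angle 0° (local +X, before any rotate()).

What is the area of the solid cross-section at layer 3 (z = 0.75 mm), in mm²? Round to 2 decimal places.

165.64 mm²

At z = 0.75 mm: the cylinder: section is a regular 32-gon, circumradius r=9 (area = (32/2)·9.000²·sin(360°/32) = 252.84 mm²); the cylinder at (6.5, 5): section is a regular 32-gon, circumradius r=3 (area = (32/2)·3.000²·sin(360°/32) = 28.09 mm²); the cube at (-1.5, -2) (footprint 8×13) is included at this height (area 104.00 mm²); Subtracting the remaining from the first: starting from the r=9 cylinder (252.84 mm²), the r=3 cylinder at (6.5, 5) partially overlaps it — only the 17.65 mm² overlap (of its 28.09 mm²) is removed, clipping the outline; the 8×13 cube at (-1.5, -2) partially overlaps it — only the 69.55 mm² overlap (of its 104.00 mm²) is removed, clipping the outline — area = 165.64 mm². Overall, the cross-section is a single solid region. Net area = 165.64 mm².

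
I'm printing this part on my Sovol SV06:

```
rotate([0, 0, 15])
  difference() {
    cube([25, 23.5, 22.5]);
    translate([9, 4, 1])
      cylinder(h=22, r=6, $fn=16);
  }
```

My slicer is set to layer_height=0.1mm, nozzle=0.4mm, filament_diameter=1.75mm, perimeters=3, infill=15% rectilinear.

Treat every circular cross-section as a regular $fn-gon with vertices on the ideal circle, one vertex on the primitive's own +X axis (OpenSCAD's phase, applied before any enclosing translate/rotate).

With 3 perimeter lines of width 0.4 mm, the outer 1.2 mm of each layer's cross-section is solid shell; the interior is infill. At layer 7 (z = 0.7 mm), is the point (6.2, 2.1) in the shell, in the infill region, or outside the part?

At z = 0.7 mm: the cube (footprint 25×23.5) is included at this height; the cylinder at (9, 4) is not intersected at this z (z outside [1, 23]); Subtracting the remaining from the first: none of the subtracted shapes is present at this height, so the 25×23.5 cube is unchanged — 1 connected region; (rotated 15° about Z; rotation is an isometry so areas/perimeters/island counts are preserved). Overall, the cross-section is a single solid region. Undo the 15° rotation: the query point maps to (6.532, 0.424) in the un-rotated model frame. The nearest boundary edge runs (0.00, 0.00)→(25.00, 0.00); distance from the point to it = 0.42 mm. The point is inside the cross-section, 0.42 mm from the nearest boundary — within the 1.2 mm shell band (3 × 0.4).

shell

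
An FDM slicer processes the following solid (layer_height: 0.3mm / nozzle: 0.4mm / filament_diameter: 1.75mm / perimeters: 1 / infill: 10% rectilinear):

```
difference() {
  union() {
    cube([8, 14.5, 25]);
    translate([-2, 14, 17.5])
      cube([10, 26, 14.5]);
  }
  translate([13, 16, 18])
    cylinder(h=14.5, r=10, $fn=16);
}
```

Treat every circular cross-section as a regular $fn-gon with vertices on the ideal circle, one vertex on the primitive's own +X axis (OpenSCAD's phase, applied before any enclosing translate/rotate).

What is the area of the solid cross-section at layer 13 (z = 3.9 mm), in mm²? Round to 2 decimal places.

116.00 mm²

At z = 3.9 mm: the cube is present — its section is the full 8×14.5 rectangle (area 116.00 mm²); the cube at (-2, 14) is not intersected at this z (z outside [17.5, 32]); Merging all regions: only the 8×14.5 cube is present, so the union is just that shape — area = 116.00 mm²; the cylinder at (13, 16) is absent (z outside [18, 32.5]); Taking the first minus the rest: none of the subtracted shapes is present at this height, so the result so far is unchanged — area = 116.00 mm². Overall, the cross-section is a single solid region. Net area = 116.00 mm².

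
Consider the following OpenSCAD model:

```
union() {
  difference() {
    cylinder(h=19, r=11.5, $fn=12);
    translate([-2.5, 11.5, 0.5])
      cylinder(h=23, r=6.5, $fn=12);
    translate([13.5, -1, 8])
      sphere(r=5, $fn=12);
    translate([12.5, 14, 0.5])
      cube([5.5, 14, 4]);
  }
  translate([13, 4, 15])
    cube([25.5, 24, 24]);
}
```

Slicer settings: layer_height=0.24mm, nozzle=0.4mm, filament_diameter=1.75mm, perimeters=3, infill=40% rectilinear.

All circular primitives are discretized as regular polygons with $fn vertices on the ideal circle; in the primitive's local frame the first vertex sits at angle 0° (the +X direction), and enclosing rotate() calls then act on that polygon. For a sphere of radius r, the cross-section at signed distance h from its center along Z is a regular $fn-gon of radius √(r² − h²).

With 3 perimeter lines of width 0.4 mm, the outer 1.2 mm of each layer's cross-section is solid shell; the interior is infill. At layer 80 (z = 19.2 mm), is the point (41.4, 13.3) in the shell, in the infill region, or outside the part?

outside

At z = 19.2 mm: the cylinder is not intersected at this z (z outside [0, 19]); the cylinder at (-2.5, 11.5): section is a regular 12-gon, circumradius r=6.5; the sphere at (13.5, -1) does not reach this height (|z−center|=11.200 > r=5); the cube at (12.5, 14) is absent (z outside [0.5, 4.5]); Taking the first minus the rest: the first operand is absent here, so nothing remains; the cube at (13, 4) (footprint 25.5×24) is included at this height; Taking the union: only the 25.5×24 cube at (13, 4) is present, so the union is just that shape — 1 connected region. Overall, the cross-section is a single solid region. The nearest boundary edge runs (38.50, 4.00)→(38.50, 28.00); distance from the point to it = 2.90 mm. The point is not inside any of the regions above, so it lies outside the cross-section (2.90 mm from the nearest boundary).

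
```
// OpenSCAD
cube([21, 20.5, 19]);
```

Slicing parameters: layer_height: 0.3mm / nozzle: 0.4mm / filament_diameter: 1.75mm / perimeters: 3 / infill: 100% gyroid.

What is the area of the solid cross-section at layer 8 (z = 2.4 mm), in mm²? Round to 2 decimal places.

At z = 2.4 mm: the cube (footprint 21×20.5) is included at this height (area 430.50 mm²). Overall, the cross-section is a single solid region. Net area = 430.50 mm².

430.50 mm²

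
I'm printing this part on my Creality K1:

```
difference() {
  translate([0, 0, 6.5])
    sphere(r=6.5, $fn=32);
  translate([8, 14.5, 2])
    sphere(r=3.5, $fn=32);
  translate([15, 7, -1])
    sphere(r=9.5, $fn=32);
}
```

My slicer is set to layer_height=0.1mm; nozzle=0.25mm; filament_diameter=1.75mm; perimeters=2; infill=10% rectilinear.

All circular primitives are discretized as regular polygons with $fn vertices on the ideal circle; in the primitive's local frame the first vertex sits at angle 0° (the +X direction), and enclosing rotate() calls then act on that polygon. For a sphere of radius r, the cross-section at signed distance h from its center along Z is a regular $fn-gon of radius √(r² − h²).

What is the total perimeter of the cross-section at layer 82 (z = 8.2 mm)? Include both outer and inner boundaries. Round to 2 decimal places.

At z = 8.2 mm: the sphere: section is a regular 32-gon, circumradius = √(r²−h²) = √(6.5²−1.7²) = 6.274 (perimeter = 2·32·6.274·sin(180°/32) = 39.36 mm); the sphere at (8, 14.5) is not intersected at this z (|z−center|=6.200 > r=3.5); the r=9.5 sphere at (15, 7) contributes a regular 32-gon of circumradius √(9.5²−9.2²) = 2.369 (perimeter = 2·32·2.369·sin(180°/32) = 14.86 mm); Subtracting the remaining from the first: starting from the r=6.5 sphere, the r=9.5 sphere at (15, 7) misses the remaining region (no effect) — boundary = 39.36 mm. Overall, the cross-section is a single solid region. Total boundary length (outer) = 39.36 mm.

39.36 mm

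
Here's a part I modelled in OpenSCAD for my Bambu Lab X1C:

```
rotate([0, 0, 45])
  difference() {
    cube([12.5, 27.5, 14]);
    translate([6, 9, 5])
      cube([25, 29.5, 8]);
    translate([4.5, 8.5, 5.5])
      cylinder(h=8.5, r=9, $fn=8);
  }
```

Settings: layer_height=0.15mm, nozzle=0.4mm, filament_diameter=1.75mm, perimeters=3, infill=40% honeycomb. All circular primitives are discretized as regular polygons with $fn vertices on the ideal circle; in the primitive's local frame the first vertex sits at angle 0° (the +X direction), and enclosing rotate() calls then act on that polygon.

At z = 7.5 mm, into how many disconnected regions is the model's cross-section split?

3

At z = 7.5 mm: the 12.5×27.5 cube contributes its full rectangle; the cube at (6, 9) (footprint 25×29.5) is included at this height; the r=9 cylinder at (4.5, 8.5) contributes a regular 8-gon of circumradius 9; Taking the first minus the rest: starting from the 12.5×27.5 cube, the 25×29.5 cube at (6, 9) partially overlaps it — only the 120.25 mm² overlap (of its 737.50 mm²) is removed, clipping the outline; the r=9 cylinder at (4.5, 8.5) partially overlaps it — only the 144.36 mm² overlap (of its 229.10 mm²) is removed, clipping the outline — 3 connected regions; (rotated 45° about Z; rotation is an isometry so areas/perimeters/island counts are preserved). The result has 3 disconnected regions.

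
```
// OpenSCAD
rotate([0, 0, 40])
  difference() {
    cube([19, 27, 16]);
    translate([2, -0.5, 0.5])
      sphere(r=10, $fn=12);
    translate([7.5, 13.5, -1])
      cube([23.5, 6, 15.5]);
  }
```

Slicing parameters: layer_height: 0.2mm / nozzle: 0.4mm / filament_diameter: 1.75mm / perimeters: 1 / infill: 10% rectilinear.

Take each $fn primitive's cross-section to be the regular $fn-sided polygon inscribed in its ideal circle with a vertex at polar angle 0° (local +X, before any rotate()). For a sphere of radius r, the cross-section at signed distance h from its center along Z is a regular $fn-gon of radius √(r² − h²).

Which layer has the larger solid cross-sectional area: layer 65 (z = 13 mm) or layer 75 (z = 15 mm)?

layer 75 (z = 15 mm)

Layer 65 (z = 13): the 19×27 cube contributes its full rectangle (area 513.00 mm²); the sphere at (2, -0.5) does not reach this height (|z−center|=12.500 > r=10); the 23.5×6 cube at (7.5, 13.5) contributes its full rectangle (area 141.00 mm²); Subtracting the remaining from the first: starting from the 19×27 cube (513.00 mm²), the 23.5×6 cube at (7.5, 13.5) partially overlaps it — only the 69.00 mm² overlap (of its 141.00 mm²) is removed, clipping the outline — area = 444.00 mm²; (whole slice rotated 40° about Z — lengths, areas and connectivity unchanged). So its area = 444.00 mm². Layer 75 (z = 15): the cube is present — its section is the full 19×27 rectangle (area 513.00 mm²); the sphere at (2, -0.5) is not intersected at this z (|z−center|=14.500 > r=10); the cube at (7.5, 13.5) does not reach this height (z outside [-1, 14.5]); After the difference (first − rest): none of the subtracted shapes is present at this height, so the 19×27 cube is unchanged — area = 513.00 mm²; (whole slice rotated 40° about Z — lengths, areas and connectivity unchanged). So its area = 513.00 mm². Layer 75 is larger (513.00 vs 444.00 mm²).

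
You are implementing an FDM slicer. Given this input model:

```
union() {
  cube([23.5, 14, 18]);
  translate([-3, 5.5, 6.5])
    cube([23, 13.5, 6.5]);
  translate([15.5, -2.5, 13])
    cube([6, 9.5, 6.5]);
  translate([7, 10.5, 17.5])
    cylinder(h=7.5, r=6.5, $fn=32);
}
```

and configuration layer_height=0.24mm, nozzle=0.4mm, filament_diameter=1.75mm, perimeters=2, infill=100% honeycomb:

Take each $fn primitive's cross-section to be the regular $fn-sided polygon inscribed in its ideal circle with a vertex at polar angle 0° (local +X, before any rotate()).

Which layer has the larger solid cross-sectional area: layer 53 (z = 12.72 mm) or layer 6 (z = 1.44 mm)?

layer 53 (z = 12.72 mm)

Layer 53 (z = 12.72): the cube is present — its section is the full 23.5×14 rectangle (area 329.00 mm²); the 23×13.5 cube at (-3, 5.5) contributes its full rectangle (area 310.50 mm²); the cube at (15.5, -2.5) is not intersected at this z (z outside [13, 19.5]); the cylinder at (7, 10.5) is not intersected at this z (z outside [17.5, 25]); Merging all regions: the regions partially overlap — summed areas 639.50 mm² minus the doubly-counted overlap 170.00 mm² gives 469.50 mm² — area = 469.50 mm². So its area = 469.50 mm². Layer 6 (z = 1.44): the 23.5×14 cube contributes its full rectangle (area 329.00 mm²); the cube at (-3, 5.5) does not reach this height (z outside [6.5, 13]); the cube at (15.5, -2.5) is absent (z outside [13, 19.5]); the cylinder at (7, 10.5) is absent (z outside [17.5, 25]); Taking the union: only the 23.5×14 cube is present, so the union is just that shape — area = 329.00 mm². So its area = 329.00 mm². Layer 53 is larger (469.50 vs 329.00 mm²).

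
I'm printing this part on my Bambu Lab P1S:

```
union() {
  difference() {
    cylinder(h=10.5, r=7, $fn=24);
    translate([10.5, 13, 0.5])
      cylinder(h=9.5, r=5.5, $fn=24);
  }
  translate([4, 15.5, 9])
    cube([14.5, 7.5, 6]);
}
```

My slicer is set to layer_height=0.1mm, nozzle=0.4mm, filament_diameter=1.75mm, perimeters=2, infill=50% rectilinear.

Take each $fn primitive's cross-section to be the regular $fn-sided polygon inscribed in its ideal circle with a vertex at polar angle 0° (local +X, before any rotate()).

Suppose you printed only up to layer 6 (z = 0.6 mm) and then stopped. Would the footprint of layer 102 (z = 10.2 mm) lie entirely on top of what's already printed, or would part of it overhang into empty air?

Compare the two slices. At z = 0.6: the cylinder: section is a regular 24-gon, circumradius r=7 (area = (24/2)·7.000²·sin(360°/24) = 152.19 mm²); the r=5.5 cylinder at (10.5, 13) gives a regular 24-gon of circumradius 5.5 (constant along its height) (area = (24/2)·5.500²·sin(360°/24) = 93.95 mm²); After the difference (first − rest): starting from the r=7 cylinder (152.19 mm²), the r=5.5 cylinder at (10.5, 13) misses the remaining region (no effect) — area = 152.19 mm²; the cube at (4, 15.5) does not reach this height (z outside [9, 15]); Taking the union: only the result so far is present, so the union is just that shape — area = 152.19 mm². At z = 10.2: the cylinder: section is a regular 24-gon, circumradius r=7 (area = (24/2)·7.000²·sin(360°/24) = 152.19 mm²); the cylinder at (10.5, 13) does not reach this height (z outside [0.5, 10]); After the difference (first − rest): none of the subtracted shapes is present at this height, so the r=7 cylinder is unchanged — area = 152.19 mm²; the cube at (4, 15.5) is present — its section is the full 14.5×7.5 rectangle (area 108.75 mm²); Merging all regions: the 2 present regions are separate (no shared area or edge), so areas and boundary lengths simply add and each stays a separate island — area = 260.94 mm². Checking containment: at z = 10.2 the cross-section extends beyond the z = 0.6 cross-section by about 108.75 mm².

part overhangs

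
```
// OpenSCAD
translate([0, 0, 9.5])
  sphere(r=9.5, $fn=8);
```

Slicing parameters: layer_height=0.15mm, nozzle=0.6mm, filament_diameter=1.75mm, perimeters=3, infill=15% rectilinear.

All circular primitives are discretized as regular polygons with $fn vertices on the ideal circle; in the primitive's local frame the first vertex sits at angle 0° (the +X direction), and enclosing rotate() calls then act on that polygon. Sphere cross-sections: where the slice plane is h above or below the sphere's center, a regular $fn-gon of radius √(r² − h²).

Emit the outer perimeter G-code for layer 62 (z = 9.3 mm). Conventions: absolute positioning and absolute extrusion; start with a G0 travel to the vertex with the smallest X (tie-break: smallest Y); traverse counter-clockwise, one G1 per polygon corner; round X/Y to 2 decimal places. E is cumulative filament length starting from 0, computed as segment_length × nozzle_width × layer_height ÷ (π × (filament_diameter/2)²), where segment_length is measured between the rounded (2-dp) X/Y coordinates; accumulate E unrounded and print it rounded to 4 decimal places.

At z = 9.3 mm: the sphere: section is a regular 8-gon, circumradius = √(r²−h²) = √(9.5²−0.2²) = 9.498. The outline is a single polygon with 8 vertices. Extrusion per mm of travel: 0.6 × 0.15 / (π × 0.875²) = 0.037418. Accumulating E over each segment gives final E = 2.1769.

G0 X-9.50 Y0.00 Z9.30
G1 X-6.72 Y-6.72 E0.2721
G1 X0.00 Y-9.50 E0.5442
G1 X6.72 Y-6.72 E0.8163
G1 X9.50 Y0.00 E1.0885
G1 X6.72 Y6.72 E1.3606
G1 X0.00 Y9.50 E1.6327
G1 X-6.72 Y6.72 E1.9048
G1 X-9.50 Y0.00 E2.1769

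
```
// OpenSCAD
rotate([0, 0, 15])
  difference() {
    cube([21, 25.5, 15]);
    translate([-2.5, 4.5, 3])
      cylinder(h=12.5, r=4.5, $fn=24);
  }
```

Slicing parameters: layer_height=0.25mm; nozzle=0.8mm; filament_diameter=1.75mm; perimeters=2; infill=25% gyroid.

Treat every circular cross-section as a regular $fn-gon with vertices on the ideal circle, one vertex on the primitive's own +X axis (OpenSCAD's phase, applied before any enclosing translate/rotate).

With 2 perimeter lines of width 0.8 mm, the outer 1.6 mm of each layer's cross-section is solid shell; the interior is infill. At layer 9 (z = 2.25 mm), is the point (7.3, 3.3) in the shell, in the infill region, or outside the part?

At z = 2.25 mm: the 21×25.5 cube contributes its full rectangle; the cylinder at (-2.5, 4.5) is absent (z outside [3, 15.5]); After the difference (first − rest): none of the subtracted shapes is present at this height, so the 21×25.5 cube is unchanged — 1 connected region; (rotated 15° about Z; rotation is an isometry so areas/perimeters/island counts are preserved). Overall, the cross-section is a single solid region. Undo the 15° rotation: the query point maps to (7.905, 1.298) in the un-rotated model frame. The nearest boundary edge runs (0.00, 0.00)→(21.00, 0.00); distance from the point to it = 1.30 mm. The point is inside the cross-section, 1.30 mm from the nearest boundary — within the 1.6 mm shell band (2 × 0.8).

shell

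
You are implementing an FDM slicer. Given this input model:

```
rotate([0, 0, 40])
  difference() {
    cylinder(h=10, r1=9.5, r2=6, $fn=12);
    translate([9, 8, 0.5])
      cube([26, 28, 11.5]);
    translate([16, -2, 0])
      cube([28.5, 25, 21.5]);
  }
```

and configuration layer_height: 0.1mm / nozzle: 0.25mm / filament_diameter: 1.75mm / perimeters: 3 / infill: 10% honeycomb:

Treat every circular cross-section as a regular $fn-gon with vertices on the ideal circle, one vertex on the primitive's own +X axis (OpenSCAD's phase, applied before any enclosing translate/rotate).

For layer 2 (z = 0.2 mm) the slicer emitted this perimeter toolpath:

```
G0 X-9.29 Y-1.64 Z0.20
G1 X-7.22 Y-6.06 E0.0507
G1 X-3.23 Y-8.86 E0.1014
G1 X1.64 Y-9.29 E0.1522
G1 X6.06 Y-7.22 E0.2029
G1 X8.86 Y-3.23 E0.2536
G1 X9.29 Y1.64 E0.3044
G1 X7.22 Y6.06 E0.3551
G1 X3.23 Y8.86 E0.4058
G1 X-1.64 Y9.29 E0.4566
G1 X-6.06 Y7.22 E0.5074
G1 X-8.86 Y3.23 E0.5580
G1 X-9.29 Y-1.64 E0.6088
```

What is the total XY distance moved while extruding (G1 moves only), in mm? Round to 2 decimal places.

Sum the Euclidean lengths of each G1 segment: total = 58.58 mm.

58.58 mm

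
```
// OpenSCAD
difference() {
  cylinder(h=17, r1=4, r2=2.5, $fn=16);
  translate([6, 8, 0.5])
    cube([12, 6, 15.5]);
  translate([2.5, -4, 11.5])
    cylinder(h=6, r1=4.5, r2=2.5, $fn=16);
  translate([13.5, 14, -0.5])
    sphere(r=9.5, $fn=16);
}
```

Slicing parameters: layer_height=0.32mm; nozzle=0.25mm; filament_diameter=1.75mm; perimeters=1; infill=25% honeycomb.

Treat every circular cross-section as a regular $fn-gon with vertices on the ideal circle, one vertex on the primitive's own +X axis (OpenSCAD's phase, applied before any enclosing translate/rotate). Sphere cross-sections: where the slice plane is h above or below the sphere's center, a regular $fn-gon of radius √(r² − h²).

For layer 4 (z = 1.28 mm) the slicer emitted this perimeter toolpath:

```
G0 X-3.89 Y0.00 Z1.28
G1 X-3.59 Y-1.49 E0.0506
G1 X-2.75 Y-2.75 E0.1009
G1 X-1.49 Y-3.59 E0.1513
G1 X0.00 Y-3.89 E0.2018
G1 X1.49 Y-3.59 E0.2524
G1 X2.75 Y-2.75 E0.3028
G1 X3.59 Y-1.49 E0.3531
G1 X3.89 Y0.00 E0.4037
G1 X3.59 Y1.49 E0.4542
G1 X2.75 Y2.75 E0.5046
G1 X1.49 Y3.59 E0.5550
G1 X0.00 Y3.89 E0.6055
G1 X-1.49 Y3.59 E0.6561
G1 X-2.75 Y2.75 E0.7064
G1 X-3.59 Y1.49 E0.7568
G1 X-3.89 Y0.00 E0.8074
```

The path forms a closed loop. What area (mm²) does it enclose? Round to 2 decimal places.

46.28 mm²

Apply the shoelace formula to the sequence of (X, Y) vertices; enclosed area = 46.28 mm².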